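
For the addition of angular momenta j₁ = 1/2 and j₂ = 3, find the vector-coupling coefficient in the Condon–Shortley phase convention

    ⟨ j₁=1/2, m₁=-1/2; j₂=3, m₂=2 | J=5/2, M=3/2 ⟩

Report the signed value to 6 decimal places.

-0.845154  (= −√(5/7))

√[6·1!0!5!/7! · 0!1!5!1!4!1!] = √(2880/7)
  +(−1)^1/∏(1,0,0,4,0,1)! = -1/24  (running -1/24)
⟨..|..⟩ = √(2880/7)·(-1/24) = -0.845154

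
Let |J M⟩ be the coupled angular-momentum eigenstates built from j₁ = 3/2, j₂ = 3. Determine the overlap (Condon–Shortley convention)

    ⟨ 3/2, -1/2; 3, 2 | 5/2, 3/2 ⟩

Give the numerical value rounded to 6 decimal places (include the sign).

√[6·2!1!4!/8! · 1!2!5!1!4!1!] = √(288/7)
  +(−1)^1/∏(1,1,1,4,0,0)! = -1/24  (running -1/24)
  +(−1)^2/∏(2,0,0,3,1,1)! = 1/12  (running 1/24)
⟨..|..⟩ = √(288/7)·(1/24) = +0.267261

+0.267261  (= +√(1/14))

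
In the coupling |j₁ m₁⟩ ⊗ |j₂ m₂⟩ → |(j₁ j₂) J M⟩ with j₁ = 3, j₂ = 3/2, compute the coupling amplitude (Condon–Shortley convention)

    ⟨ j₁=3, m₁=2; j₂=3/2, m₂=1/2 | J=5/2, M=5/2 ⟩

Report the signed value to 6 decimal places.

√[6·2!4!1!/8! · 5!1!2!1!5!0!] = √(1440/7)
  +(−1)^1/∏(1,1,0,1,4,0)! = -1/24  (running -1/24)
⟨..|..⟩ = √(1440/7)·(-1/24) = -0.597614

-0.597614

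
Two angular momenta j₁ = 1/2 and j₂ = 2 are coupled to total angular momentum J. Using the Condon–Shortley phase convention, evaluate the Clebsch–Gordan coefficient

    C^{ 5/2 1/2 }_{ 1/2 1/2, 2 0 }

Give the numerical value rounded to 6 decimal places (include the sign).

+0.774597  (= +√(3/5))

triangle: 0!×1!×4!/6! = 24/720
(j±m)!: 1!×0!×2!×2!×3!×2! = 48
prefactor² = (2J+1)×Δ×N² = 48/5
  k=0: +1/(0!×0!×0!×2!×1!×2!) = 1/4
Σ = 1/4  ⇒  CG² = 48/5×1/4² = 3/5
CG = +√(3/5) = +0.774597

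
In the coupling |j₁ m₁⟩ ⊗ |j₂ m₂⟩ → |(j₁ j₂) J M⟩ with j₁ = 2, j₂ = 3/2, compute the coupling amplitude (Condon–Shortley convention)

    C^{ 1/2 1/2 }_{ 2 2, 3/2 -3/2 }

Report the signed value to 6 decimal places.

+√(2/5) = +0.632456

j₁+j₂−J=3  J+j₁−j₂=1  J−j₁+j₂=0  j₁+j₂+J+1=5
(j₁±m₁, j₂±m₂, J±M) = (4,0,0,3,1,0)
P² = 72/5
sum k=0..0:
  [0] +1/6 = 1/6
S = 1/6
C² = P²·S² = 2/5 ; C = +0.632456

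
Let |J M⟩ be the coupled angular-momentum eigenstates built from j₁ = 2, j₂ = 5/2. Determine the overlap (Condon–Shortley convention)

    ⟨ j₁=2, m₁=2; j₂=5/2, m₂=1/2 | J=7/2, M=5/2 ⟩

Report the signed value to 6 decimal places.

j₁+j₂−J=1  J+j₁−j₂=3  J−j₁+j₂=4  j₁+j₂+J+1=9
(j₁±m₁, j₂±m₂, J±M) = (4,0,3,2,6,1)
P² = 4608/7
sum k=0..0:
  [0] +1/36 = 1/36
S = 1/36
C² = P²·S² = 32/63 ; C = +0.712697

+√(32/63) = +0.712697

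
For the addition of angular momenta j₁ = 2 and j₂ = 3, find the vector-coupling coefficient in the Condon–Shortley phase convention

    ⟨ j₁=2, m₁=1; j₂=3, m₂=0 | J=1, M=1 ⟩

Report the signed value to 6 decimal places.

j₁+j₂−J=4  J+j₁−j₂=0  J−j₁+j₂=2  j₁+j₂+J+1=7
(j₁±m₁, j₂±m₂, J±M) = (3,1,3,3,2,0)
P² = 432/35
sum k=1..1:
  [1] −1/12 = -1/12
S = -1/12
C² = P²·S² = 3/35 ; C = -0.292770

−√(3/35) = -0.292770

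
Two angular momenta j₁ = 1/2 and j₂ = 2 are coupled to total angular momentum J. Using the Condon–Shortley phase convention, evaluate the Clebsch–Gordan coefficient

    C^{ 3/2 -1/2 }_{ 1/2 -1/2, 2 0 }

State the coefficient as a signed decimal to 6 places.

-0.632456  (= −√(2/5))

√[4·1!0!3!/5! · 0!1!2!2!1!2!] = √(8/5)
  +(−1)^1/∏(1,0,0,1,0,2)! = -1/2  (running -1/2)
⟨..|..⟩ = √(8/5)·(-1/2) = -0.632456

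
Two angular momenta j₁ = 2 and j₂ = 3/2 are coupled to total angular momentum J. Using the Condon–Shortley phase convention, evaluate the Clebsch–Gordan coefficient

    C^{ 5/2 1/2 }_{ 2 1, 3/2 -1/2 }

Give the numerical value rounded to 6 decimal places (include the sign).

+√(5/14) ≈ +0.597614

√[6·1!3!2!/7! · 3!1!1!2!3!2!] = √(72/35)
  +(−1)^0/∏(0,1,1,1,2,1)! = 1/2  (running 1/2)
  +(−1)^1/∏(1,0,0,0,3,2)! = -1/12  (running 5/12)
⟨..|..⟩ = √(72/35)·(5/12) = +0.597614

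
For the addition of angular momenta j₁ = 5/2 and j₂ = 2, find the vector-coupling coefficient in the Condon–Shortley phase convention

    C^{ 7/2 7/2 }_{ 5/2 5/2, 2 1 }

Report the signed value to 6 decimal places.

+√(5/9) ≈ +0.745356

j₁+j₂−J=1  J+j₁−j₂=4  J−j₁+j₂=3  j₁+j₂+J+1=9
(j₁±m₁, j₂±m₂, J±M) = (5,0,3,1,7,0)
P² = 11520
sum k=0..0:
  [0] +1/144 = 1/144
S = 1/144
C² = P²·S² = 5/9 ; C = +0.745356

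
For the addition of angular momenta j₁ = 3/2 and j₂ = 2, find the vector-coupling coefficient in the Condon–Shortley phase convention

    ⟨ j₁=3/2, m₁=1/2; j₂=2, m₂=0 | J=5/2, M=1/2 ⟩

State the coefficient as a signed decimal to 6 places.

j₁+j₂−J=1  J+j₁−j₂=2  J−j₁+j₂=3  j₁+j₂+J+1=7
(j₁±m₁, j₂±m₂, J±M) = (2,1,2,2,3,2)
P² = 48/35
sum k=0..1:
  [0] +1/2 = 1/2
  [1] −1/4 = -1/4
S = 1/4
C² = P²·S² = 3/35 ; C = +0.292770

+0.292770  (= +√(3/35))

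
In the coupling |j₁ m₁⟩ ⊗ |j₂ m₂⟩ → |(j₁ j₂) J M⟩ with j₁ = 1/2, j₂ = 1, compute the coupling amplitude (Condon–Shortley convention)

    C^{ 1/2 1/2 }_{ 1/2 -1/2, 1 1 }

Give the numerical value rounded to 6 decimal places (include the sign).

-0.816497  (= −√(2/3))

j₁+j₂−J=1  J+j₁−j₂=0  J−j₁+j₂=1  j₁+j₂+J+1=3
(j₁±m₁, j₂±m₂, J±M) = (0,1,2,0,1,0)
P² = 2/3
sum k=1..1:
  [1] −1/1 = -1
S = -1
C² = P²·S² = 2/3 ; C = -0.816497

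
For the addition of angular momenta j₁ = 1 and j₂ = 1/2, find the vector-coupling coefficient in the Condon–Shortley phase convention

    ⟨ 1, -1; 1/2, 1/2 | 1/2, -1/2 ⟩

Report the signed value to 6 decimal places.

−√(2/3) = -0.816497

triangle: 1!*1!*0!/3! = 1/6
(j±m)!: 0!*2!*1!*0!*0!*1! = 2
prefactor² = (2J+1)*Δ*N² = 2/3
  k=1: −1/(1!*0!*1!*0!*0!*0!) = -1
Σ = -1  ⇒  CG² = 2/3*(-1)² = 2/3
CG = −√(2/3) = -0.816497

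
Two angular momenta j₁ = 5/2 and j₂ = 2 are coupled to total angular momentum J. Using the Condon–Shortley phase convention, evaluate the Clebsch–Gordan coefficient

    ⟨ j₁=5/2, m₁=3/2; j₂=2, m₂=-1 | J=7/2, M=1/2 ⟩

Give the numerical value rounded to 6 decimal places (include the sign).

triangle: 1!*4!*3!/9! = 144/362880
(j±m)!: 4!*1!*1!*3!*4!*3! = 20736
prefactor² = (2J+1)*Δ*N² = 2304/35
  k=0: +1/(0!*1!*1!*1!*3!*2!) = 1/12
  k=1: −1/(1!*0!*0!*0!*4!*3!) = -1/144
Σ = 11/144  ⇒  CG² = 2304/35*11/144² = 121/315
CG = +√(121/315) = +0.619780

+√(121/315) = +0.619780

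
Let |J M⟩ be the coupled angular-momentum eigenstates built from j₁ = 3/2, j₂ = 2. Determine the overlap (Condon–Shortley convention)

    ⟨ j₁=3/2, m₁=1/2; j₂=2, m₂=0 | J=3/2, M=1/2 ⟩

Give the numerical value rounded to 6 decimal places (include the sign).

√[4·2!1!2!/6! · 2!1!2!2!2!1!] = √(16/45)
  +(−1)^0/∏(0,2,1,2,0,0)! = 1/4  (running 1/4)
  +(−1)^1/∏(1,1,0,1,1,1)! = -1  (running -3/4)
⟨..|..⟩ = √(16/45)·(-3/4) = -0.447214

-0.447214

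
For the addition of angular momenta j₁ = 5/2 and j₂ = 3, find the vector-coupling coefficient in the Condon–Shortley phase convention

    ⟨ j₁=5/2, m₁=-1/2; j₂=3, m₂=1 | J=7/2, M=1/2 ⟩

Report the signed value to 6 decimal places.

−√(1/63) = -0.125988

triangle: 2!*3!*4!/10! = 288/3628800
(j±m)!: 2!*3!*4!*2!*4!*3! = 82944
prefactor² = (2J+1)*Δ*N² = 9216/175
  k=0: +1/(0!*2!*3!*4!*0!*0!) = 1/288
  k=1: −1/(1!*1!*2!*3!*1!*1!) = -1/12
  k=2: +1/(2!*0!*1!*2!*2!*2!) = 1/16
Σ = -5/288  ⇒  CG² = 9216/175*(-5/288)² = 1/63
CG = −√(1/63) = -0.125988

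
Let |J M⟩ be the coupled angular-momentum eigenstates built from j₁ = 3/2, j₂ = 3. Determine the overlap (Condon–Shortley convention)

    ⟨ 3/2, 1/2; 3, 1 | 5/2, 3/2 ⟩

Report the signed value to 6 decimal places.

-0.591608  (= −√(7/20))

triangle: 2!·1!·4!/8! = 48/40320
(j±m)!: 2!·1!·4!·2!·4!·1! = 2304
prefactor² = (2J+1)·Δ·N² = 576/35
  k=0: +1/(0!·2!·1!·4!·0!·0!) = 1/48
  k=1: −1/(1!·1!·0!·3!·1!·1!) = -1/6
Σ = -7/48  ⇒  CG² = 576/35·(-7/48)² = 7/20
CG = −√(7/20) = -0.591608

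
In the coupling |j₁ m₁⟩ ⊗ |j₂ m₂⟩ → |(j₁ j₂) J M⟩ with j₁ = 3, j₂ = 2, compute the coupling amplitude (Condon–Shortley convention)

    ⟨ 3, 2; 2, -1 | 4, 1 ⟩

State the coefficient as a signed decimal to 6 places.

+0.591608

triangle: 1!·5!·3!/10! = 720/3628800
(j±m)!: 5!·1!·1!·3!·5!·3! = 518400
prefactor² = (2J+1)·Δ·N² = 6480/7
  k=0: +1/(0!·1!·1!·1!·4!·2!) = 1/48
  k=1: −1/(1!·0!·0!·0!·5!·3!) = -1/720
Σ = 7/360  ⇒  CG² = 6480/7·7/360² = 7/20
CG = +√(7/20) = +0.591608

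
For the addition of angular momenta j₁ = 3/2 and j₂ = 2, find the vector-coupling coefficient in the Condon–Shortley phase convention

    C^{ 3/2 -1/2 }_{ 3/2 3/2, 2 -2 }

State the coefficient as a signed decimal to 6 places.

j₁+j₂−J=2  J+j₁−j₂=1  J−j₁+j₂=2  j₁+j₂+J+1=6
(j₁±m₁, j₂±m₂, J±M) = (3,0,0,4,1,2)
P² = 32/5
sum k=0..0:
  [0] +1/4 = 1/4
S = 1/4
C² = P²·S² = 2/5 ; C = +0.632456

+0.632456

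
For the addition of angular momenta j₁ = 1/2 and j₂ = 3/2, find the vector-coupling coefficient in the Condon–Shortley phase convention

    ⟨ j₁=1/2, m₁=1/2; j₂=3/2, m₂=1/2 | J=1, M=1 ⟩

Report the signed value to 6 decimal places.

j₁+j₂−J=1  J+j₁−j₂=0  J−j₁+j₂=2  j₁+j₂+J+1=4
(j₁±m₁, j₂±m₂, J±M) = (1,0,2,1,2,0)
P² = 1
sum k=0..0:
  [0] +1/2 = 1/2
S = 1/2
C² = P²·S² = 1/4 ; C = +0.500000

+√(1/4) ≈ +0.500000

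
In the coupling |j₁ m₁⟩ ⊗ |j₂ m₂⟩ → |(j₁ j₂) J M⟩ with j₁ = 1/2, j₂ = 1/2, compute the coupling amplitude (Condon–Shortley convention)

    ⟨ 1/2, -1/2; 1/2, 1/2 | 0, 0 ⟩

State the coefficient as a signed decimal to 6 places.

√[1·1!0!0!/2! · 0!1!1!0!0!0!] = √(1/2)
  +(−1)^1/∏(1,0,0,0,0,0)! = -1  (running -1)
⟨..|..⟩ = √(1/2)·(-1) = -0.707107

-0.707107  (= −√(1/2))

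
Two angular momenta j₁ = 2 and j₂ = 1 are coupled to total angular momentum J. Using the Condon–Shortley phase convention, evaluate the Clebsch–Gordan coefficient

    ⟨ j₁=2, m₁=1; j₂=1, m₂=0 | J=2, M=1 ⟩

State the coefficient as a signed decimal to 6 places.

+0.408248  (= +√(1/6))

triangle: 1!·3!·1!/6! = 6/720
(j±m)!: 3!·1!·1!·1!·3!·1! = 36
prefactor² = (2J+1)·Δ·N² = 3/2
  k=0: +1/(0!·1!·1!·1!·2!·0!) = 1/2
  k=1: −1/(1!·0!·0!·0!·3!·1!) = -1/6
Σ = 1/3  ⇒  CG² = 3/2·1/3² = 1/6
CG = +√(1/6) = +0.408248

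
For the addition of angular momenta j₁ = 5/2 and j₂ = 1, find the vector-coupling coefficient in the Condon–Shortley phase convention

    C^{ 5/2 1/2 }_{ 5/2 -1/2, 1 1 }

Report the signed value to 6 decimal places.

-0.717137  (= −√(18/35))

j₁+j₂−J=1  J+j₁−j₂=4  J−j₁+j₂=1  j₁+j₂+J+1=7
(j₁±m₁, j₂±m₂, J±M) = (2,3,2,0,3,2)
P² = 288/35
sum k=1..1:
  [1] −1/4 = -1/4
S = -1/4
C² = P²·S² = 18/35 ; C = -0.717137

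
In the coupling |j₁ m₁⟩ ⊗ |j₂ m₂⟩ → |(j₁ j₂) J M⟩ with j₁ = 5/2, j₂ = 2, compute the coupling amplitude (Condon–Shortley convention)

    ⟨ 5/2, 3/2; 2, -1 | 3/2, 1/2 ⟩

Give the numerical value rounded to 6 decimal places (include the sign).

j₁+j₂−J=3  J+j₁−j₂=2  J−j₁+j₂=1  j₁+j₂+J+1=7
(j₁±m₁, j₂±m₂, J±M) = (4,1,1,3,2,1)
P² = 96/35
sum k=0..1:
  [0] +1/6 = 1/6
  [1] −1/4 = -1/4
S = -1/12
C² = P²·S² = 2/105 ; C = -0.138013

−√(2/105) ≈ -0.138013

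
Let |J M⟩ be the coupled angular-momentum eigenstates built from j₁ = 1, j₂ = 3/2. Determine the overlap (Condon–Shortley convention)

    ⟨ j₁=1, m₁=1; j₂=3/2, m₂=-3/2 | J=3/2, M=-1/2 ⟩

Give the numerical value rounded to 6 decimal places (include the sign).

+√(2/5) = +0.632456

√[4·1!1!2!/5! · 2!0!0!3!1!2!] = √(8/5)
  +(−1)^0/∏(0,1,0,0,1,2)! = 1/2  (running 1/2)
⟨..|..⟩ = √(8/5)·(1/2) = +0.632456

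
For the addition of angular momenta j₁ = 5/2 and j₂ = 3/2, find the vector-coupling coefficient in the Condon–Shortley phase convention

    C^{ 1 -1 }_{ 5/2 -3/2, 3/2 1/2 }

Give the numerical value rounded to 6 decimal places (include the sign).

+0.547723  (= +√(3/10))

triangle: 3!×2!×0!/6! = 12/720
(j±m)!: 1!×4!×2!×1!×0!×2! = 96
prefactor² = (2J+1)×Δ×N² = 24/5
  k=2: +1/(2!×1!×2!×0!×0!×0!) = 1/4
Σ = 1/4  ⇒  CG² = 24/5×1/4² = 3/10
CG = +√(3/10) = +0.547723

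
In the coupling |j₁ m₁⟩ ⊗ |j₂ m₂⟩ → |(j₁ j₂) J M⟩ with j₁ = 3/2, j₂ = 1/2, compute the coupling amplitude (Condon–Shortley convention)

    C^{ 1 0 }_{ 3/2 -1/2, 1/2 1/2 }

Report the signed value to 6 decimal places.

√[3·1!2!0!/4! · 1!2!1!0!1!1!] = √(1/2)
  +(−1)^1/∏(1,0,1,0,1,0)! = -1  (running -1)
⟨..|..⟩ = √(1/2)·(-1) = -0.707107

-0.707107  (= −√(1/2))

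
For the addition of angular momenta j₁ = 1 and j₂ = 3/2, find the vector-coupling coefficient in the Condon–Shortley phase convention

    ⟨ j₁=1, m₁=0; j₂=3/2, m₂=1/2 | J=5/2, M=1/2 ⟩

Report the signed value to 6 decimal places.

+√(3/5) ≈ +0.774597

j₁+j₂−J=0  J+j₁−j₂=2  J−j₁+j₂=3  j₁+j₂+J+1=6
(j₁±m₁, j₂±m₂, J±M) = (1,1,2,1,3,2)
P² = 12/5
sum k=0..0:
  [0] +1/2 = 1/2
S = 1/2
C² = P²·S² = 3/5 ; C = +0.774597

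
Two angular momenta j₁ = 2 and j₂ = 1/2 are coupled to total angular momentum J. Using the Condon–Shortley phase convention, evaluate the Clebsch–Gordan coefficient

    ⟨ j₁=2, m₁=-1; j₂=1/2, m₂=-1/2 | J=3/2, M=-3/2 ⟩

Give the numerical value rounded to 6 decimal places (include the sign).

+√(1/5) = +0.447214

triangle: 1!×3!×0!/5! = 6/120
(j±m)!: 1!×3!×0!×1!×0!×3! = 36
prefactor² = (2J+1)×Δ×N² = 36/5
  k=0: +1/(0!×1!×3!×0!×0!×0!) = 1/6
Σ = 1/6  ⇒  CG² = 36/5×1/6² = 1/5
CG = +√(1/5) = +0.447214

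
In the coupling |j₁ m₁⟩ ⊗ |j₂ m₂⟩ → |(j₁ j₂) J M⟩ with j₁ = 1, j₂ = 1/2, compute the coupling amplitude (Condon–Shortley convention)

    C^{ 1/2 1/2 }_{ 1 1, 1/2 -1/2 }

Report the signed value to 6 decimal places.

+√(2/3) ≈ +0.816497

√[2·1!1!0!/3! · 2!0!0!1!1!0!] = √(2/3)
  +(−1)^0/∏(0,1,0,0,1,0)! = 1  (running 1)
⟨..|..⟩ = √(2/3)·(1) = +0.816497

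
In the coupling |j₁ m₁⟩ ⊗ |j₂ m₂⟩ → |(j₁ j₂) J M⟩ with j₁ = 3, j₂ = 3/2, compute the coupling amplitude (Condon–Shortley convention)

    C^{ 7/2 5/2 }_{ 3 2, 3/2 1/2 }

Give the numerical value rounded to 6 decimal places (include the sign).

triangle: 1!×5!×2!/9! = 240/362880
(j±m)!: 5!×1!×2!×1!×6!×1! = 172800
prefactor² = (2J+1)×Δ×N² = 6400/7
  k=0: +1/(0!×1!×1!×2!×4!×0!) = 1/48
  k=1: −1/(1!×0!×0!×1!×5!×1!) = -1/120
Σ = 1/80  ⇒  CG² = 6400/7×1/80² = 1/7
CG = +√(1/7) = +0.377964

+0.377964  (= +√(1/7))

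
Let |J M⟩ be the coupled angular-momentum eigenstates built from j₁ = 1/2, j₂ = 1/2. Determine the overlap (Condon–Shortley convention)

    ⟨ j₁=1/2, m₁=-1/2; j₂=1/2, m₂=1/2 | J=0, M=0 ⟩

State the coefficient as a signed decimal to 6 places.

-0.707107

√[1·1!0!0!/2! · 0!1!1!0!0!0!] = √(1/2)
  +(−1)^1/∏(1,0,0,0,0,0)! = -1  (running -1)
⟨..|..⟩ = √(1/2)·(-1) = -0.707107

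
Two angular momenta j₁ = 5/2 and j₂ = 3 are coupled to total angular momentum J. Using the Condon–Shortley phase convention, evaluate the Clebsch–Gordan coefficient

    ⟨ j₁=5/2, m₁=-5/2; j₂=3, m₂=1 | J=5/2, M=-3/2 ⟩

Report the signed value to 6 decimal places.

triangle: 3!×2!×3!/9! = 72/362880
(j±m)!: 0!×5!×4!×2!×1!×4! = 138240
prefactor² = (2J+1)×Δ×N² = 1152/7
  k=3: −1/(3!×0!×2!×1!×0!×2!) = -1/24
Σ = -1/24  ⇒  CG² = 1152/7×(-1/24)² = 2/7
CG = −√(2/7) = -0.534522

-0.534522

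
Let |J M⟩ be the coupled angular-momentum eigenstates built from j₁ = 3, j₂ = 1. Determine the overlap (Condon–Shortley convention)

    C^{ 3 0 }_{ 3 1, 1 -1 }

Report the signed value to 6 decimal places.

√[7·1!5!1!/8! · 4!2!0!2!3!3!] = √(72)
  +(−1)^0/∏(0,1,2,0,3,1)! = 1/12  (running 1/12)
⟨..|..⟩ = √(72)·(1/12) = +0.707107

+√(1/2) ≈ +0.707107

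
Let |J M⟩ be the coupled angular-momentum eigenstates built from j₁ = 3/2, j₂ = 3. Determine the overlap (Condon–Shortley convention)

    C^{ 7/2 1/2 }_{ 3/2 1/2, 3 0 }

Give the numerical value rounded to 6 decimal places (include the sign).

triangle: 1!·2!·5!/9! = 240/362880
(j±m)!: 2!·1!·3!·3!·4!·3! = 10368
prefactor² = (2J+1)·Δ·N² = 384/7
  k=0: +1/(0!·1!·1!·3!·1!·2!) = 1/12
  k=1: −1/(1!·0!·0!·2!·2!·3!) = -1/24
Σ = 1/24  ⇒  CG² = 384/7·1/24² = 2/21
CG = +√(2/21) = +0.308607

+√(2/21) = +0.308607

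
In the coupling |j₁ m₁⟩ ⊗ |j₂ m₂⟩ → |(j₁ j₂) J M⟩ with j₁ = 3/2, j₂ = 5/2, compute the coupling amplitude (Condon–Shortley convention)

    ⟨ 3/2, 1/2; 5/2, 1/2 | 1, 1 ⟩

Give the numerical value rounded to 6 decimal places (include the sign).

j₁+j₂−J=3  J+j₁−j₂=0  J−j₁+j₂=2  j₁+j₂+J+1=6
(j₁±m₁, j₂±m₂, J±M) = (2,1,3,2,2,0)
P² = 12/5
sum k=1..1:
  [1] −1/4 = -1/4
S = -1/4
C² = P²·S² = 3/20 ; C = -0.387298

−√(3/20) ≈ -0.387298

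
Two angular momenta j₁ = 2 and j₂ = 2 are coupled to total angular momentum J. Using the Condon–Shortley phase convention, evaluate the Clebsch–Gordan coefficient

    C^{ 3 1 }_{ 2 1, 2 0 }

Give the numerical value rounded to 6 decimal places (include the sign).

+√(1/5) ≈ +0.447214

triangle: 1!*3!*3!/8! = 36/40320
(j±m)!: 3!*1!*2!*2!*4!*2! = 1152
prefactor² = (2J+1)*Δ*N² = 36/5
  k=0: +1/(0!*1!*1!*2!*2!*1!) = 1/4
  k=1: −1/(1!*0!*0!*1!*3!*2!) = -1/12
Σ = 1/6  ⇒  CG² = 36/5*1/6² = 1/5
CG = +√(1/5) = +0.447214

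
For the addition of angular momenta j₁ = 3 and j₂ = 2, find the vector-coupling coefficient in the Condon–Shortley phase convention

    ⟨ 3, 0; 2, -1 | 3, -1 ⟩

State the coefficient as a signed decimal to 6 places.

triangle: 2!×4!×2!/9! = 96/362880
(j±m)!: 3!×3!×1!×3!×2!×4! = 10368
prefactor² = (2J+1)×Δ×N² = 96/5
  k=0: +1/(0!×2!×3!×1!×1!×1!) = 1/12
  k=1: −1/(1!×1!×2!×0!×2!×2!) = -1/8
Σ = -1/24  ⇒  CG² = 96/5×(-1/24)² = 1/30
CG = −√(1/30) = -0.182574

-0.182574  (= −√(1/30))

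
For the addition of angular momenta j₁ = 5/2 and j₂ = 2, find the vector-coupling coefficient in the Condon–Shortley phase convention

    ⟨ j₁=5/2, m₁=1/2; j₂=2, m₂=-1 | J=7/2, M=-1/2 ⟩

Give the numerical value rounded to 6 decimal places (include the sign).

√[8·1!4!3!/9! · 3!2!1!3!3!4!] = √(1152/35)
  +(−1)^0/∏(0,1,2,1,2,2)! = 1/8  (running 1/8)
  +(−1)^1/∏(1,0,1,0,3,3)! = -1/36  (running 7/72)
⟨..|..⟩ = √(1152/35)·(7/72) = +0.557773

+0.557773  (= +√(14/45))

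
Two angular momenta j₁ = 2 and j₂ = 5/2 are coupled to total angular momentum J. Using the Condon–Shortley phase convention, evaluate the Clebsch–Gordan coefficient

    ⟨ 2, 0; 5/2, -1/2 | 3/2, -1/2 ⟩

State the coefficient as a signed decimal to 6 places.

j₁+j₂−J=3  J+j₁−j₂=1  J−j₁+j₂=2  j₁+j₂+J+1=7
(j₁±m₁, j₂±m₂, J±M) = (2,2,2,3,1,2)
P² = 32/35
sum k=1..2:
  [1] −1/2 = -1/2
  [2] +1/4 = 1/4
S = -1/4
C² = P²·S² = 2/35 ; C = -0.239046

-0.239046  (= −√(2/35))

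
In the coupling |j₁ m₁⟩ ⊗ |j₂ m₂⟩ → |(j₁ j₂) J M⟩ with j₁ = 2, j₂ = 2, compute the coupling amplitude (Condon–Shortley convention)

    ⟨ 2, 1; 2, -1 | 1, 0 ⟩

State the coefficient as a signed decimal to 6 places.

√[3·3!1!1!/6! · 3!1!1!3!1!1!] = √(9/10)
  +(−1)^0/∏(0,3,1,1,0,0)! = 1/6  (running 1/6)
  +(−1)^1/∏(1,2,0,0,1,1)! = -1/2  (running -1/3)
⟨..|..⟩ = √(9/10)·(-1/3) = -0.316228

-0.316228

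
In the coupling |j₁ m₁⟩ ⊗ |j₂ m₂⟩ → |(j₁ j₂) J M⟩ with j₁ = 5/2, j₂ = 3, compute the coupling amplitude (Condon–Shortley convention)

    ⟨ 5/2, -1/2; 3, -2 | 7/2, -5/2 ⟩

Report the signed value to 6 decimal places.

j₁+j₂−J=2  J+j₁−j₂=3  J−j₁+j₂=4  j₁+j₂+J+1=10
(j₁±m₁, j₂±m₂, J±M) = (2,3,1,5,1,6)
P² = 4608/7
sum k=0..1:
  [0] +1/72 = 1/72
  [1] −1/48 = -1/48
S = -1/144
C² = P²·S² = 2/63 ; C = -0.178174

−√(2/63) ≈ -0.178174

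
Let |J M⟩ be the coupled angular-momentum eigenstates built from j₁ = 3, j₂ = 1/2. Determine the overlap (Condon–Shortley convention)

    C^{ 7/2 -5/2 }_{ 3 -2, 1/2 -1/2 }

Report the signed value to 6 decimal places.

triangle: 0!·6!·1!/8! = 720/40320
(j±m)!: 1!·5!·0!·1!·1!·6! = 86400
prefactor² = (2J+1)·Δ·N² = 86400/7
  k=0: +1/(0!·0!·5!·0!·1!·1!) = 1/120
Σ = 1/120  ⇒  CG² = 86400/7·1/120² = 6/7
CG = +√(6/7) = +0.925820

+√(6/7) = +0.925820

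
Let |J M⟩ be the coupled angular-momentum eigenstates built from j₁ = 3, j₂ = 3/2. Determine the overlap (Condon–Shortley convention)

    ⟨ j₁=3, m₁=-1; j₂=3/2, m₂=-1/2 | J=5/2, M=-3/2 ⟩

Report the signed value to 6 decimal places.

j₁+j₂−J=2  J+j₁−j₂=4  J−j₁+j₂=1  j₁+j₂+J+1=8
(j₁±m₁, j₂±m₂, J±M) = (2,4,1,2,1,4)
P² = 576/35
sum k=0..1:
  [0] +1/48 = 1/48
  [1] −1/6 = -1/6
S = -7/48
C² = P²·S² = 7/20 ; C = -0.591608

-0.591608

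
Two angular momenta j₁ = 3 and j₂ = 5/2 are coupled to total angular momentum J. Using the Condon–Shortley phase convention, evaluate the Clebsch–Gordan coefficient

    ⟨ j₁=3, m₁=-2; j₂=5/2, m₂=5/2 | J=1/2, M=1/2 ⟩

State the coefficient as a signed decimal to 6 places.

triangle: 5!*1!*0!/7! = 120/5040
(j±m)!: 1!*5!*5!*0!*1!*0! = 14400
prefactor² = (2J+1)*Δ*N² = 4800/7
  k=5: −1/(5!*0!*0!*0!*1!*0!) = -1/120
Σ = -1/120  ⇒  CG² = 4800/7*(-1/120)² = 1/21
CG = −√(1/21) = -0.218218

-0.218218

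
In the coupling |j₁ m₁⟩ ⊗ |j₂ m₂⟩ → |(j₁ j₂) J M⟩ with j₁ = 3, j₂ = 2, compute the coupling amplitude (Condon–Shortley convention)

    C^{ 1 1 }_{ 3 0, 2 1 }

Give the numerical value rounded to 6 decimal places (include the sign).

−√(3/35) ≈ -0.292770

√[3·4!2!0!/7! · 3!3!3!1!2!0!] = √(432/35)
  +(−1)^3/∏(3,1,0,0,2,0)! = -1/12  (running -1/12)
⟨..|..⟩ = √(432/35)·(-1/12) = -0.292770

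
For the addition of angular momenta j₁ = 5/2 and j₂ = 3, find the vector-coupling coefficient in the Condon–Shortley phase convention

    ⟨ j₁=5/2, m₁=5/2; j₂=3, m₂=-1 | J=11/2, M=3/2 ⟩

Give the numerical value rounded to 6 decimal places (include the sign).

j₁+j₂−J=0  J+j₁−j₂=5  J−j₁+j₂=6  j₁+j₂+J+1=12
(j₁±m₁, j₂±m₂, J±M) = (5,0,2,4,7,4)
P² = 16588800/11
sum k=0..0:
  [0] +1/5760 = 1/5760
S = 1/5760
C² = P²·S² = 1/22 ; C = +0.213201

+√(1/22) ≈ +0.213201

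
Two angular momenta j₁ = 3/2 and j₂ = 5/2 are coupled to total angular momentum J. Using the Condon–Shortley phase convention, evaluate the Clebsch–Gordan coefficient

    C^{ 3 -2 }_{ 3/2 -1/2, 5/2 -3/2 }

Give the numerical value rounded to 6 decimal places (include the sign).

√[7·1!2!4!/8! · 1!2!1!4!1!5!] = √(48)
  +(−1)^0/∏(0,1,2,1,0,3)! = 1/12  (running 1/12)
  +(−1)^1/∏(1,0,1,0,1,4)! = -1/24  (running 1/24)
⟨..|..⟩ = √(48)·(1/24) = +0.288675

+0.288675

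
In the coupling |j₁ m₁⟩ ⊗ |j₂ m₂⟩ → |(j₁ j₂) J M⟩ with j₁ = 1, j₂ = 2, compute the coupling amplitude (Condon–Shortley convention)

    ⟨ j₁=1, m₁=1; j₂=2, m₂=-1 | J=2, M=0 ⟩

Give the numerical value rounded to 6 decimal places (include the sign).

triangle: 1!*1!*3!/6! = 6/720
(j±m)!: 2!*0!*1!*3!*2!*2! = 48
prefactor² = (2J+1)*Δ*N² = 2
  k=0: +1/(0!*1!*0!*1!*1!*2!) = 1/2
Σ = 1/2  ⇒  CG² = 2*1/2² = 1/2
CG = +√(1/2) = +0.707107

+0.707107  (= +√(1/2))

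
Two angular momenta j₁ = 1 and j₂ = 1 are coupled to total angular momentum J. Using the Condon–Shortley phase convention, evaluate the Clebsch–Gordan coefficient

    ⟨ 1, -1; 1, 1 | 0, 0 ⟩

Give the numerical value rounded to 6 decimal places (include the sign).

j₁+j₂−J=2  J+j₁−j₂=0  J−j₁+j₂=0  j₁+j₂+J+1=3
(j₁±m₁, j₂±m₂, J±M) = (0,2,2,0,0,0)
P² = 4/3
sum k=2..2:
  [2] +1/2 = 1/2
S = 1/2
C² = P²·S² = 1/3 ; C = +0.577350

+√(1/3) ≈ +0.577350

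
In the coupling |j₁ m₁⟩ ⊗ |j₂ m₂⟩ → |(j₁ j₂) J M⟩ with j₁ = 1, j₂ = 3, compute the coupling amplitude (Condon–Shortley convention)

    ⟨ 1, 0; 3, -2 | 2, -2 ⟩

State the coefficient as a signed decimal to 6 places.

j₁+j₂−J=2  J+j₁−j₂=0  J−j₁+j₂=4  j₁+j₂+J+1=7
(j₁±m₁, j₂±m₂, J±M) = (1,1,1,5,0,4)
P² = 960/7
sum k=1..1:
  [1] −1/24 = -1/24
S = -1/24
C² = P²·S² = 5/21 ; C = -0.487950

−√(5/21) = -0.487950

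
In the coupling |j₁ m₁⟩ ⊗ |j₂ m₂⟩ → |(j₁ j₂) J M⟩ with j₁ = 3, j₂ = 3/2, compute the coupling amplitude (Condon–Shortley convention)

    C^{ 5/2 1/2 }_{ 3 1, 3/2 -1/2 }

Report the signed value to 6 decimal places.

−√(1/70) = -0.119523

j₁+j₂−J=2  J+j₁−j₂=4  J−j₁+j₂=1  j₁+j₂+J+1=8
(j₁±m₁, j₂±m₂, J±M) = (4,2,1,2,3,2)
P² = 288/35
sum k=0..1:
  [0] +1/8 = 1/8
  [1] −1/6 = -1/6
S = -1/24
C² = P²·S² = 1/70 ; C = -0.119523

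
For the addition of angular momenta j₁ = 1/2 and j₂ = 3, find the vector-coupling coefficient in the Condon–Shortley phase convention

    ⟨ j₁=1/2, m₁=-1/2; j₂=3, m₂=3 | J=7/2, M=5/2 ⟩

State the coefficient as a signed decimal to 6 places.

+0.377964

√[8·0!1!6!/8! · 0!1!6!0!6!1!] = √(518400/7)
  +(−1)^0/∏(0,0,1,6,0,0)! = 1/720  (running 1/720)
⟨..|..⟩ = √(518400/7)·(1/720) = +0.377964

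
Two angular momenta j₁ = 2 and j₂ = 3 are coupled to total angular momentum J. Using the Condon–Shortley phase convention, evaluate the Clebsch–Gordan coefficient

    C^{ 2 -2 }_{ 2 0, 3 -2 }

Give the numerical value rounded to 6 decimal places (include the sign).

j₁+j₂−J=3  J+j₁−j₂=1  J−j₁+j₂=3  j₁+j₂+J+1=8
(j₁±m₁, j₂±m₂, J±M) = (2,2,1,5,0,4)
P² = 360/7
sum k=1..1:
  [1] −1/12 = -1/12
S = -1/12
C² = P²·S² = 5/14 ; C = -0.597614

−√(5/14) = -0.597614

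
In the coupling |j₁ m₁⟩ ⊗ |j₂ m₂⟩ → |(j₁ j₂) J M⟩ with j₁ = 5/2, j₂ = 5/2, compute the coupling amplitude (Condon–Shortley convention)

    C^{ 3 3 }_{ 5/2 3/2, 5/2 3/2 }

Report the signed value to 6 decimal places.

j₁+j₂−J=2  J+j₁−j₂=3  J−j₁+j₂=3  j₁+j₂+J+1=9
(j₁±m₁, j₂±m₂, J±M) = (4,1,4,1,6,0)
P² = 576
sum k=1..1:
  [1] −1/36 = -1/36
S = -1/36
C² = P²·S² = 4/9 ; C = -0.666667

−√(4/9) = -0.666667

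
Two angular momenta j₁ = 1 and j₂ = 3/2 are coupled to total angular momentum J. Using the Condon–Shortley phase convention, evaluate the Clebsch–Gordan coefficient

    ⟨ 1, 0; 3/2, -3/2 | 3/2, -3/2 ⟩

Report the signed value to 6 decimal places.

√[4·1!1!2!/5! · 1!1!0!3!0!3!] = √(12/5)
  +(−1)^0/∏(0,1,1,0,0,2)! = 1/2  (running 1/2)
⟨..|..⟩ = √(12/5)·(1/2) = +0.774597

+0.774597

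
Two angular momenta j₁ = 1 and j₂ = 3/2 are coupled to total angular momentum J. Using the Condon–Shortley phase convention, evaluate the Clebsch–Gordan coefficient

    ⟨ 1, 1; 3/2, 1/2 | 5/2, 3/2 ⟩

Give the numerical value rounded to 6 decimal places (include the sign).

triangle: 0!×2!×3!/6! = 12/720
(j±m)!: 2!×0!×2!×1!×4!×1! = 96
prefactor² = (2J+1)×Δ×N² = 48/5
  k=0: +1/(0!×0!×0!×2!×2!×1!) = 1/4
Σ = 1/4  ⇒  CG² = 48/5×1/4² = 3/5
CG = +√(3/5) = +0.774597

+√(3/5) ≈ +0.774597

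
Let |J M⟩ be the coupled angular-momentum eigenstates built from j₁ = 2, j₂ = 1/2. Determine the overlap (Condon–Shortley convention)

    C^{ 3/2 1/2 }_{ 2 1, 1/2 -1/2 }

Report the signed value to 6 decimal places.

√[4·1!3!0!/5! · 3!1!0!1!2!1!] = √(12/5)
  +(−1)^0/∏(0,1,1,0,2,0)! = 1/2  (running 1/2)
⟨..|..⟩ = √(12/5)·(1/2) = +0.774597

+√(3/5) = +0.774597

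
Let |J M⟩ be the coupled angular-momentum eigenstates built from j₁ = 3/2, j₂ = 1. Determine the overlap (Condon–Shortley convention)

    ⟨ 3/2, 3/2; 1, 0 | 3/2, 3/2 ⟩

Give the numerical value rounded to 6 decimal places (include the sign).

+0.774597

triangle: 1!*2!*1!/5! = 2/120
(j±m)!: 3!*0!*1!*1!*3!*0! = 36
prefactor² = (2J+1)*Δ*N² = 12/5
  k=0: +1/(0!*1!*0!*1!*2!*0!) = 1/2
Σ = 1/2  ⇒  CG² = 12/5*1/2² = 3/5
CG = +√(3/5) = +0.774597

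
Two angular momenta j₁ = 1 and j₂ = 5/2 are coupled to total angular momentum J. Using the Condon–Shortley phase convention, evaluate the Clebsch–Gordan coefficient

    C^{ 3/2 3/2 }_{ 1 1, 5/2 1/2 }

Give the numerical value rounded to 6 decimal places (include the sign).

+√(1/15) = +0.258199

j₁+j₂−J=2  J+j₁−j₂=0  J−j₁+j₂=3  j₁+j₂+J+1=6
(j₁±m₁, j₂±m₂, J±M) = (2,0,3,2,3,0)
P² = 48/5
sum k=0..0:
  [0] +1/12 = 1/12
S = 1/12
C² = P²·S² = 1/15 ; C = +0.258199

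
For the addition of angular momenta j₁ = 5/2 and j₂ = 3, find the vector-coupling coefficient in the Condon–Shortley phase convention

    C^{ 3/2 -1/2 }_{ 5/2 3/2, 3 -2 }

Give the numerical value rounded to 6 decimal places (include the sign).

triangle: 4!×1!×2!/8! = 48/40320
(j±m)!: 4!×1!×1!×5!×1!×2! = 5760
prefactor² = (2J+1)×Δ×N² = 192/7
  k=0: +1/(0!×4!×1!×1!×0!×1!) = 1/24
  k=1: −1/(1!×3!×0!×0!×1!×2!) = -1/12
Σ = -1/24  ⇒  CG² = 192/7×(-1/24)² = 1/21
CG = −√(1/21) = -0.218218

-0.218218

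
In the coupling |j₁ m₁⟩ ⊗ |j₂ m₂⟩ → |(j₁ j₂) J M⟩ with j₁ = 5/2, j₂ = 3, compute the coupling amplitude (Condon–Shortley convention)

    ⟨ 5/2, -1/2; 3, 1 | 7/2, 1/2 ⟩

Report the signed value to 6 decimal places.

−√(1/63) = -0.125988

triangle: 2!×3!×4!/10! = 288/3628800
(j±m)!: 2!×3!×4!×2!×4!×3! = 82944
prefactor² = (2J+1)×Δ×N² = 9216/175
  k=0: +1/(0!×2!×3!×4!×0!×0!) = 1/288
  k=1: −1/(1!×1!×2!×3!×1!×1!) = -1/12
  k=2: +1/(2!×0!×1!×2!×2!×2!) = 1/16
Σ = -5/288  ⇒  CG² = 9216/175×(-5/288)² = 1/63
CG = −√(1/63) = -0.125988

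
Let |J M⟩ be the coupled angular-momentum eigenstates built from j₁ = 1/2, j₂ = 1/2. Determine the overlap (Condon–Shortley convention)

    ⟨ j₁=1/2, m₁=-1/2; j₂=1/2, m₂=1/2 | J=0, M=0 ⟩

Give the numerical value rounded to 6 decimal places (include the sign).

-0.707107  (= −√(1/2))

triangle: 1!*0!*0!/2! = 1/2
(j±m)!: 0!*1!*1!*0!*0!*0! = 1
prefactor² = (2J+1)*Δ*N² = 1/2
  k=1: −1/(1!*0!*0!*0!*0!*0!) = -1
Σ = -1  ⇒  CG² = 1/2*(-1)² = 1/2
CG = −√(1/2) = -0.707107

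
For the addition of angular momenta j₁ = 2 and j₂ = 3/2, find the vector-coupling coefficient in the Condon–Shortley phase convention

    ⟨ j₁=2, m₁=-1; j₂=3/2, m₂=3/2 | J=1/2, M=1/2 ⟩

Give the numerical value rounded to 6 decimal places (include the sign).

−√(1/10) ≈ -0.316228

j₁+j₂−J=3  J+j₁−j₂=1  J−j₁+j₂=0  j₁+j₂+J+1=5
(j₁±m₁, j₂±m₂, J±M) = (1,3,3,0,1,0)
P² = 18/5
sum k=3..3:
  [3] −1/6 = -1/6
S = -1/6
C² = P²·S² = 1/10 ; C = -0.316228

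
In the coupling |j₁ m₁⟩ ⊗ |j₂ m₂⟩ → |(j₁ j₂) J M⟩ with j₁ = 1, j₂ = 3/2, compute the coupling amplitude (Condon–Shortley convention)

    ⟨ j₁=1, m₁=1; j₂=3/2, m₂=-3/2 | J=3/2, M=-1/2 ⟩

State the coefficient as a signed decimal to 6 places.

+0.632456  (= +√(2/5))

j₁+j₂−J=1  J+j₁−j₂=1  J−j₁+j₂=2  j₁+j₂+J+1=5
(j₁±m₁, j₂±m₂, J±M) = (2,0,0,3,1,2)
P² = 8/5
sum k=0..0:
  [0] +1/2 = 1/2
S = 1/2
C² = P²·S² = 2/5 ; C = +0.632456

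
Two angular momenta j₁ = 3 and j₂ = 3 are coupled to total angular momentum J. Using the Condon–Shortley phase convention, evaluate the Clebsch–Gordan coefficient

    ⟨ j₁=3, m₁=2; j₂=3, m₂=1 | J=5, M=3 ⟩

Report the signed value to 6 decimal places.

j₁+j₂−J=1  J+j₁−j₂=5  J−j₁+j₂=5  j₁+j₂+J+1=12
(j₁±m₁, j₂±m₂, J±M) = (5,1,4,2,8,2)
P² = 153600
sum k=0..1:
  [0] +1/576 = 1/576
  [1] −1/1440 = -1/1440
S = 1/960
C² = P²·S² = 1/6 ; C = +0.408248

+√(1/6) = +0.408248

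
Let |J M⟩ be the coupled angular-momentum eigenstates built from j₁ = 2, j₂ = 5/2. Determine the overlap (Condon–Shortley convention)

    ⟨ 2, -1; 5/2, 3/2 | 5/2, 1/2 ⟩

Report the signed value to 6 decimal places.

j₁+j₂−J=2  J+j₁−j₂=2  J−j₁+j₂=3  j₁+j₂+J+1=8
(j₁±m₁, j₂±m₂, J±M) = (1,3,4,1,3,2)
P² = 216/35
sum k=1..2:
  [1] −1/12 = -1/12
  [2] +1/4 = 1/4
S = 1/6
C² = P²·S² = 6/35 ; C = +0.414039

+0.414039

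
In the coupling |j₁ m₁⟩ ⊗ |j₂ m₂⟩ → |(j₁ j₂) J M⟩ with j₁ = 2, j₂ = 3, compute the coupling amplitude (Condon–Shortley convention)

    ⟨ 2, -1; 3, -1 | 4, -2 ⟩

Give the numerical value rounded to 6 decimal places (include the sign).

−√(1/28) ≈ -0.188982

triangle: 1!·3!·5!/10! = 720/3628800
(j±m)!: 1!·3!·2!·4!·2!·6! = 414720
prefactor² = (2J+1)·Δ·N² = 5184/7
  k=0: +1/(0!·1!·3!·2!·0!·3!) = 1/72
  k=1: −1/(1!·0!·2!·1!·1!·4!) = -1/48
Σ = -1/144  ⇒  CG² = 5184/7·(-1/144)² = 1/28
CG = −√(1/28) = -0.188982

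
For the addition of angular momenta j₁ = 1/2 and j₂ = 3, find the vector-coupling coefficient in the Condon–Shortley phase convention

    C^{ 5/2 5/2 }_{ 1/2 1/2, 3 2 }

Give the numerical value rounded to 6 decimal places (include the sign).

triangle: 1!*0!*5!/7! = 120/5040
(j±m)!: 1!*0!*5!*1!*5!*0! = 14400
prefactor² = (2J+1)*Δ*N² = 14400/7
  k=0: +1/(0!*1!*0!*5!*0!*0!) = 1/120
Σ = 1/120  ⇒  CG² = 14400/7*1/120² = 1/7
CG = +√(1/7) = +0.377964

+√(1/7) = +0.377964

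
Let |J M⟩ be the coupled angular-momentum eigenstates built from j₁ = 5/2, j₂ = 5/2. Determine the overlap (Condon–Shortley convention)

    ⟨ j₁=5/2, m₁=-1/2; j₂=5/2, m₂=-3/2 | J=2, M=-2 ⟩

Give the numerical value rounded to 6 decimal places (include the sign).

√[5·3!2!2!/8! · 2!3!1!4!0!4!] = √(144/7)
  +(−1)^1/∏(1,2,2,0,0,2)! = -1/8  (running -1/8)
⟨..|..⟩ = √(144/7)·(-1/8) = -0.566947

−√(9/28) = -0.566947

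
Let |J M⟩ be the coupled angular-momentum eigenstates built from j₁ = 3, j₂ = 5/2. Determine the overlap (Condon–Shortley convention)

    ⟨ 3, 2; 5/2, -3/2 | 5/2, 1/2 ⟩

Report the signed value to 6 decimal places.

triangle: 3!*3!*2!/9! = 72/362880
(j±m)!: 5!*1!*1!*4!*3!*2! = 34560
prefactor² = (2J+1)*Δ*N² = 288/7
  k=0: +1/(0!*3!*1!*1!*2!*1!) = 1/12
  k=1: −1/(1!*2!*0!*0!*3!*2!) = -1/24
Σ = 1/24  ⇒  CG² = 288/7*1/24² = 1/14
CG = +√(1/14) = +0.267261

+√(1/14) = +0.267261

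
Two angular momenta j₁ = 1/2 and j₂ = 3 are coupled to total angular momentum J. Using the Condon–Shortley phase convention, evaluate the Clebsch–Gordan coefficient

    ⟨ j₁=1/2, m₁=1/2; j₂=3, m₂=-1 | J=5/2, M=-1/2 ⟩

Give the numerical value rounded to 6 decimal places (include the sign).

triangle: 1!×0!×5!/7! = 120/5040
(j±m)!: 1!×0!×2!×4!×2!×3! = 576
prefactor² = (2J+1)×Δ×N² = 576/7
  k=0: +1/(0!×1!×0!×2!×0!×3!) = 1/12
Σ = 1/12  ⇒  CG² = 576/7×1/12² = 4/7
CG = +√(4/7) = +0.755929

+√(4/7) = +0.755929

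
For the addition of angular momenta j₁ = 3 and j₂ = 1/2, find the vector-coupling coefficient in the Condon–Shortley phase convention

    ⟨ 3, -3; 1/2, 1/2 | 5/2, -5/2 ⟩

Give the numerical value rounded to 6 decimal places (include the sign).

-0.925820

√[6·1!5!0!/7! · 0!6!1!0!0!5!] = √(86400/7)
  +(−1)^1/∏(1,0,5,0,0,0)! = -1/120  (running -1/120)
⟨..|..⟩ = √(86400/7)·(-1/120) = -0.925820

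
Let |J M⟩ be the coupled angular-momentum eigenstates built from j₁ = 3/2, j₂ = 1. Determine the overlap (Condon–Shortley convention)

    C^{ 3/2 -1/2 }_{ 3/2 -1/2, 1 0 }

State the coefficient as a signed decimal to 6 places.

−√(1/15) = -0.258199

j₁+j₂−J=1  J+j₁−j₂=2  J−j₁+j₂=1  j₁+j₂+J+1=5
(j₁±m₁, j₂±m₂, J±M) = (1,2,1,1,1,2)
P² = 4/15
sum k=0..1:
  [0] +1/2 = 1/2
  [1] −1/1 = -1
S = -1/2
C² = P²·S² = 1/15 ; C = -0.258199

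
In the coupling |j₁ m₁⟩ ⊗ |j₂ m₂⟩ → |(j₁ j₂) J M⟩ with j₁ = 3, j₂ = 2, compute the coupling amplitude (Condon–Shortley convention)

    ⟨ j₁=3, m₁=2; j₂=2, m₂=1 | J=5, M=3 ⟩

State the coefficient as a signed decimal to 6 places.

+√(8/15) ≈ +0.730297

√[11·0!6!4!/11! · 5!1!3!1!8!2!] = √(276480)
  +(−1)^0/∏(0,0,1,3,5,1)! = 1/720  (running 1/720)
⟨..|..⟩ = √(276480)·(1/720) = +0.730297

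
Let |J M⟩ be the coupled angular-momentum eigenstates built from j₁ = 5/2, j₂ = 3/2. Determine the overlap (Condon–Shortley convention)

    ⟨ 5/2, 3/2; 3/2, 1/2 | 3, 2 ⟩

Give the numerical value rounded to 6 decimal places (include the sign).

+0.288675  (= +√(1/12))

√[7·1!4!2!/8! · 4!1!2!1!5!1!] = √(48)
  +(−1)^0/∏(0,1,1,2,3,0)! = 1/12  (running 1/12)
  +(−1)^1/∏(1,0,0,1,4,1)! = -1/24  (running 1/24)
⟨..|..⟩ = √(48)·(1/24) = +0.288675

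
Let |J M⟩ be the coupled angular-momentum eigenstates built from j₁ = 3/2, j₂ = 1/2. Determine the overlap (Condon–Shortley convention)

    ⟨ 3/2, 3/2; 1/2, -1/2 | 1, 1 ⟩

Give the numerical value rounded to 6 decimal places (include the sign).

triangle: 1!×2!×0!/4! = 2/24
(j±m)!: 3!×0!×0!×1!×2!×0! = 12
prefactor² = (2J+1)×Δ×N² = 3
  k=0: +1/(0!×1!×0!×0!×2!×0!) = 1/2
Σ = 1/2  ⇒  CG² = 3×1/2² = 3/4
CG = +√(3/4) = +0.866025

+√(3/4) = +0.866025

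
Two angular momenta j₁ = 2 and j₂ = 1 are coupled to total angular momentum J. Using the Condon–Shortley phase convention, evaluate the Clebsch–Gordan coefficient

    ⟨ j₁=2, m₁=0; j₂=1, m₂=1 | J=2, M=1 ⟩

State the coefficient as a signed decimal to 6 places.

-0.707107  (= −√(1/2))

√[5·1!3!1!/6! · 2!2!2!0!3!1!] = √(2)
  +(−1)^1/∏(1,0,1,1,2,0)! = -1/2  (running -1/2)
⟨..|..⟩ = √(2)·(-1/2) = -0.707107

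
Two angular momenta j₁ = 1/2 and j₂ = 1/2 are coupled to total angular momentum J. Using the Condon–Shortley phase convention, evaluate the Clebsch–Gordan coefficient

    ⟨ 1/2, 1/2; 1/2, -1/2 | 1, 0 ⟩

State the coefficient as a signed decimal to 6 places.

+√(1/2) ≈ +0.707107

triangle: 0!*1!*1!/3! = 1/6
(j±m)!: 1!*0!*0!*1!*1!*1! = 1
prefactor² = (2J+1)*Δ*N² = 1/2
  k=0: +1/(0!*0!*0!*0!*1!*1!) = 1
Σ = 1  ⇒  CG² = 1/2*1² = 1/2
CG = +√(1/2) = +0.707107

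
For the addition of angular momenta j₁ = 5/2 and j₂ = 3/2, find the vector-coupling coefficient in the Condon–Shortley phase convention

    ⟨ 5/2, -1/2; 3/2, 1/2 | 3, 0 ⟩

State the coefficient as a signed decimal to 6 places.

−√(1/5) ≈ -0.447214

j₁+j₂−J=1  J+j₁−j₂=4  J−j₁+j₂=2  j₁+j₂+J+1=8
(j₁±m₁, j₂±m₂, J±M) = (2,3,2,1,3,3)
P² = 36/5
sum k=0..1:
  [0] +1/12 = 1/12
  [1] −1/4 = -1/4
S = -1/6
C² = P²·S² = 1/5 ; C = -0.447214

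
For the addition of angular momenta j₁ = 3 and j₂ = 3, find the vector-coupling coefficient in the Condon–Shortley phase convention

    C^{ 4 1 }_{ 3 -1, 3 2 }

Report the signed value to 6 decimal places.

√[9·2!4!4!/11! · 2!4!5!1!5!3!] = √(82944/77)
  +(−1)^1/∏(1,1,3,4,1,0)! = -1/144  (running -1/144)
  +(−1)^2/∏(2,0,2,3,2,1)! = 1/48  (running 1/72)
⟨..|..⟩ = √(82944/77)·(1/72) = +0.455842

+√(16/77) = +0.455842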